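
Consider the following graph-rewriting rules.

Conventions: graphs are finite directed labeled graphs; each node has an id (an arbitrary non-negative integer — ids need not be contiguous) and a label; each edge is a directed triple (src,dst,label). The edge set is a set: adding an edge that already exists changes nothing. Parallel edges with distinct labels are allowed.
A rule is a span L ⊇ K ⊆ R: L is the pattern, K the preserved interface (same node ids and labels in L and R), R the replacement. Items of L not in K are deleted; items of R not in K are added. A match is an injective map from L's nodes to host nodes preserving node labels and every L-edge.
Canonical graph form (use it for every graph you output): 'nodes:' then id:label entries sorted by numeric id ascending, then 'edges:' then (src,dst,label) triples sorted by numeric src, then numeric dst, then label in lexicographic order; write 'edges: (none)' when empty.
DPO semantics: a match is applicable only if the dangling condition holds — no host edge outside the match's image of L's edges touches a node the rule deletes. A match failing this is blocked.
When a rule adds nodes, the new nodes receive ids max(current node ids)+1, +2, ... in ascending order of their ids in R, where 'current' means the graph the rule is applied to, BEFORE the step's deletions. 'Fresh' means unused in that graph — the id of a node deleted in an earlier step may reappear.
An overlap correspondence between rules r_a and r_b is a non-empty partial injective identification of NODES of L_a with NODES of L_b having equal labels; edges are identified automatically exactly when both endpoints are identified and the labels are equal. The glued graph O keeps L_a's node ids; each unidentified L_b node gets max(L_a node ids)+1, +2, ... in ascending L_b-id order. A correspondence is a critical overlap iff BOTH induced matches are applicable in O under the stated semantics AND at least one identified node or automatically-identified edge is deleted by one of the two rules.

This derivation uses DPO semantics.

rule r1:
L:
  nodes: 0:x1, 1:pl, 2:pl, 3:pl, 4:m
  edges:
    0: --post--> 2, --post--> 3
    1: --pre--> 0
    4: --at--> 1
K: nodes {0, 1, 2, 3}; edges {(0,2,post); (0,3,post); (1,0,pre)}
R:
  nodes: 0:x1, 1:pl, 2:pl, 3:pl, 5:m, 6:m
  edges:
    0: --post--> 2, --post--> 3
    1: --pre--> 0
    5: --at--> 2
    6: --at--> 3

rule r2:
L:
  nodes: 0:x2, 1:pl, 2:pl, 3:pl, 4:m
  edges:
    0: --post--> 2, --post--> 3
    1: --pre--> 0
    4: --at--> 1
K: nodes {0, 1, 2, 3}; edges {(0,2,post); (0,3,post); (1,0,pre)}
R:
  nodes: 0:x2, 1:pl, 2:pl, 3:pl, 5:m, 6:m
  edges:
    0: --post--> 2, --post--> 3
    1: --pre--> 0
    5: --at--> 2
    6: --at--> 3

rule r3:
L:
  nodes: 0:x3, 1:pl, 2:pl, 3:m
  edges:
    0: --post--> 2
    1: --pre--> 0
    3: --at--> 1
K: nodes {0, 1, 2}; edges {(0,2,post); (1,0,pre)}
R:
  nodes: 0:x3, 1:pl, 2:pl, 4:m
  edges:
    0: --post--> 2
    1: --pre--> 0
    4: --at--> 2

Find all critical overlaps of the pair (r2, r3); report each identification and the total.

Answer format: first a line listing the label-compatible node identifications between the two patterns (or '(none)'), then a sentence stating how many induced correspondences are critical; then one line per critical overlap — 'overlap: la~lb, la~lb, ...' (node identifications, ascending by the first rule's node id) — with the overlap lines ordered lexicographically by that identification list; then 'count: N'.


label-compatible node identifications between L(r2) and L(r3): 1~1, 1~2, 2~1, 2~2, 3~1, 3~2, 4~3
3 of the induced correspondences are critical overlaps of r2 and r3.
overlap: 1~1, 2~2, 4~3
overlap: 1~1, 3~2, 4~3
overlap: 1~1, 4~3
count: 3


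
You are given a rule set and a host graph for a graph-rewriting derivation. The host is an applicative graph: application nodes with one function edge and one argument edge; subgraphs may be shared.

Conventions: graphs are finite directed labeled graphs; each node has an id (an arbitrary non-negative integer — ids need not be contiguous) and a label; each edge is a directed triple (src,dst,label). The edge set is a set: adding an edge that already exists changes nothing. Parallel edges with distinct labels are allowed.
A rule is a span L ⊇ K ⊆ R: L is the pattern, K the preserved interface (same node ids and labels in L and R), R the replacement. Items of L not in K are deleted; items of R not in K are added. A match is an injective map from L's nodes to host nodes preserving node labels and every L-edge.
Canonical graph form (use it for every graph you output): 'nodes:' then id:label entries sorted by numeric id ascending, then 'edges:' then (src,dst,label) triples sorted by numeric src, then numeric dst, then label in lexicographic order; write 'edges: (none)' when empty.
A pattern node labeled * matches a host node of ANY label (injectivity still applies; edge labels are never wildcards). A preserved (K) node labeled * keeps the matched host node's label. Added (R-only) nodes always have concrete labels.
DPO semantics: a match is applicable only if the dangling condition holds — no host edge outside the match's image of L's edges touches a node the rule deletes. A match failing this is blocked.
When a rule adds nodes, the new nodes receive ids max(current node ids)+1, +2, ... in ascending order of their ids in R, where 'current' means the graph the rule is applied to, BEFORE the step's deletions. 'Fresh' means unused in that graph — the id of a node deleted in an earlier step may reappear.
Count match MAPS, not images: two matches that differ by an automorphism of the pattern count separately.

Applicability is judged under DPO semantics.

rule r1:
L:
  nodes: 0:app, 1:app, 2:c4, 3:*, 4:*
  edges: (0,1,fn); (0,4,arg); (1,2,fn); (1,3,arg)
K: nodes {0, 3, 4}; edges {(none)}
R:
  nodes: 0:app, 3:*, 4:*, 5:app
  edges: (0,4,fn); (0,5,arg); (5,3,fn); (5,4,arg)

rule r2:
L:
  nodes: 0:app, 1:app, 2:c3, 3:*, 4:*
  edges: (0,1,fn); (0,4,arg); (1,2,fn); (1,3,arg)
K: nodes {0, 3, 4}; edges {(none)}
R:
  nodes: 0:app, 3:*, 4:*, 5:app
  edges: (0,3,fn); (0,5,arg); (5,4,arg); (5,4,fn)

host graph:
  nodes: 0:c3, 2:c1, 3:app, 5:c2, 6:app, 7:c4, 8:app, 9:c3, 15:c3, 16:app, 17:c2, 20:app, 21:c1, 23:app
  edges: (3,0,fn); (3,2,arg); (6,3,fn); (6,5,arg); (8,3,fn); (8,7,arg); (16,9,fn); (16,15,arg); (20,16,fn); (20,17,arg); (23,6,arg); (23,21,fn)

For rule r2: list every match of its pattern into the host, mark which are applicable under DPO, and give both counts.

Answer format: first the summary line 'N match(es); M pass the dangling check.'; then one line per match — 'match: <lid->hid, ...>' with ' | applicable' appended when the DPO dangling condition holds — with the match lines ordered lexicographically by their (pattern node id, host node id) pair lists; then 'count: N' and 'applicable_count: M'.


3 match(es); 1 pass the dangling check.
match: 0->6, 1->3, 2->0, 3->2, 4->5
match: 0->8, 1->3, 2->0, 3->2, 4->7
match: 0->20, 1->16, 2->9, 3->15, 4->17 | applicable
count: 3
applicable_count: 1


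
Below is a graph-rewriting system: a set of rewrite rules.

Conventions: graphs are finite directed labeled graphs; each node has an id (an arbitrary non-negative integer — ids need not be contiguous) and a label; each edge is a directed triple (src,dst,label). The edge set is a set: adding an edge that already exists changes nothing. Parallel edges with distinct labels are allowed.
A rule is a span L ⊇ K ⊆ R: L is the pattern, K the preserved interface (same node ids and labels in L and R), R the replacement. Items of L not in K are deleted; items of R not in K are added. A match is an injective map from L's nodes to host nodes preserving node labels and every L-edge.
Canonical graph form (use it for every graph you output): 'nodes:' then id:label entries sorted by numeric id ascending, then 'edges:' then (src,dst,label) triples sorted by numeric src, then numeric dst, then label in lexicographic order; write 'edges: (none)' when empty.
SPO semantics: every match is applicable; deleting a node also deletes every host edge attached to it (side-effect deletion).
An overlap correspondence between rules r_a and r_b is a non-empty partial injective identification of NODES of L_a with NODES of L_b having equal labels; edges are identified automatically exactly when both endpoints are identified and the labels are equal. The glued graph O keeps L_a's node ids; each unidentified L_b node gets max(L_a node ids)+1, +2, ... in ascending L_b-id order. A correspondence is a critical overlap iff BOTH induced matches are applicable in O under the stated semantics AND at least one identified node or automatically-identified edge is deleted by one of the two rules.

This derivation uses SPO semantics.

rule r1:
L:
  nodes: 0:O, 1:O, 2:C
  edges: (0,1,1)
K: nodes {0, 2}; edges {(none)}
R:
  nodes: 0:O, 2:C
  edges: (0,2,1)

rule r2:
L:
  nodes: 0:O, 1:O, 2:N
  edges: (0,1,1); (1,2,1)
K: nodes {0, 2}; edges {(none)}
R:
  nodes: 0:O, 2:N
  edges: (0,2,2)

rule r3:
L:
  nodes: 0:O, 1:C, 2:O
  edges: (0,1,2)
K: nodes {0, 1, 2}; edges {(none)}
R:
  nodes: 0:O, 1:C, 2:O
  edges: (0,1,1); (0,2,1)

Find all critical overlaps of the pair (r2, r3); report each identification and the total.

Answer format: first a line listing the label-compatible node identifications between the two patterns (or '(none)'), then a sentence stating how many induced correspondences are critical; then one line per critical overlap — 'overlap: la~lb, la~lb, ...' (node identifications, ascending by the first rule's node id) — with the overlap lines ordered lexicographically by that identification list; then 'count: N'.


label-compatible node identifications between L(r2) and L(r3): 0~0, 0~2, 1~0, 1~2
4 of the induced correspondences are critical overlaps of r2 and r3.
overlap: 0~0, 1~2
overlap: 0~2, 1~0
overlap: 1~0
overlap: 1~2
count: 4


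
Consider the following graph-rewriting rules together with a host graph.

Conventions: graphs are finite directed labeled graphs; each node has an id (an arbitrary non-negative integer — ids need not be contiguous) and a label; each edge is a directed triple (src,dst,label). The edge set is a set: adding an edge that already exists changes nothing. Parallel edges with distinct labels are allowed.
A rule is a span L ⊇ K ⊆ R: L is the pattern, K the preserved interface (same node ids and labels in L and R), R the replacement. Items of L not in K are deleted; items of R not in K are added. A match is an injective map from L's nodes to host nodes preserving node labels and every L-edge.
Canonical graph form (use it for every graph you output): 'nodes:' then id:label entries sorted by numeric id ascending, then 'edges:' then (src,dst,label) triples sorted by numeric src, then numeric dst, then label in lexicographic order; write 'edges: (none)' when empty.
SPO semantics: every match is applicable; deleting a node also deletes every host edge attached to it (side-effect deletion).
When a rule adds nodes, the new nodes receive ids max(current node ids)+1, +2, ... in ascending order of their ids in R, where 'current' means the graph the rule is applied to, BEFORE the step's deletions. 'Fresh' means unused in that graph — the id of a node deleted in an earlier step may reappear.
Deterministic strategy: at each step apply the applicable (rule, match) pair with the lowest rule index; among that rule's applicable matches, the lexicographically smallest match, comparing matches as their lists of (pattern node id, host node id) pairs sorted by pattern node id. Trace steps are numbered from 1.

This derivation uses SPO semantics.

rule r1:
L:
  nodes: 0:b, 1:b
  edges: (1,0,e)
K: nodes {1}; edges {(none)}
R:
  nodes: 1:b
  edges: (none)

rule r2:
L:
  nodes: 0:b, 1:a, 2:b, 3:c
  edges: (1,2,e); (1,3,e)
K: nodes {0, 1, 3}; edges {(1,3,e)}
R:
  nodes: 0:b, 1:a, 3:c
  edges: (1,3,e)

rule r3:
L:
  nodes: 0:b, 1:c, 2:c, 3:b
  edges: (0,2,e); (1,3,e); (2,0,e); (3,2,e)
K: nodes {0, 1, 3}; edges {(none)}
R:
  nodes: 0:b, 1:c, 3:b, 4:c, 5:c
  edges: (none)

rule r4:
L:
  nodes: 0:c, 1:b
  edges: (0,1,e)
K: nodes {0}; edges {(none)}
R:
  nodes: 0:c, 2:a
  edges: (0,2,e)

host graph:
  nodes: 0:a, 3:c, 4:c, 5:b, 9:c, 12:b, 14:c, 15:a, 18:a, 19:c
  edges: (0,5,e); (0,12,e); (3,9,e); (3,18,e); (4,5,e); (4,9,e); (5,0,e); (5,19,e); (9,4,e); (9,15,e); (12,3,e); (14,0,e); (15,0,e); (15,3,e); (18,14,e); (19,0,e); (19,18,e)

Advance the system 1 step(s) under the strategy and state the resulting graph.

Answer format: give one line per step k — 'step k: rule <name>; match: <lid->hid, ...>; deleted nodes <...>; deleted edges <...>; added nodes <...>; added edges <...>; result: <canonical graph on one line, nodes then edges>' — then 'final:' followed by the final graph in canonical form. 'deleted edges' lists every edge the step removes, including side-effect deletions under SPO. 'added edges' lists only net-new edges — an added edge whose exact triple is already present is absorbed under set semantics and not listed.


step 1: rule r4; match: 0->4, 1->5; deleted nodes 5; deleted edges (0,5,e); (4,5,e); (5,0,e); (5,19,e); added nodes 20; added edges (4,20,e); result: nodes: 0:a, 3:c, 4:c, 9:c, 12:b, 14:c, 15:a, 18:a, 19:c, 20:a edges: (0,12,e); (3,9,e); (3,18,e); (4,9,e); (4,20,e); (9,4,e); (9,15,e); (12,3,e); (14,0,e); (15,0,e); (15,3,e); (18,14,e); (19,0,e); (19,18,e)
final:
nodes: 0:a, 3:c, 4:c, 9:c, 12:b, 14:c, 15:a, 18:a, 19:c, 20:a
edges: (0,12,e); (3,9,e); (3,18,e); (4,9,e); (4,20,e); (9,4,e); (9,15,e); (12,3,e); (14,0,e); (15,0,e); (15,3,e); (18,14,e); (19,0,e); (19,18,e)


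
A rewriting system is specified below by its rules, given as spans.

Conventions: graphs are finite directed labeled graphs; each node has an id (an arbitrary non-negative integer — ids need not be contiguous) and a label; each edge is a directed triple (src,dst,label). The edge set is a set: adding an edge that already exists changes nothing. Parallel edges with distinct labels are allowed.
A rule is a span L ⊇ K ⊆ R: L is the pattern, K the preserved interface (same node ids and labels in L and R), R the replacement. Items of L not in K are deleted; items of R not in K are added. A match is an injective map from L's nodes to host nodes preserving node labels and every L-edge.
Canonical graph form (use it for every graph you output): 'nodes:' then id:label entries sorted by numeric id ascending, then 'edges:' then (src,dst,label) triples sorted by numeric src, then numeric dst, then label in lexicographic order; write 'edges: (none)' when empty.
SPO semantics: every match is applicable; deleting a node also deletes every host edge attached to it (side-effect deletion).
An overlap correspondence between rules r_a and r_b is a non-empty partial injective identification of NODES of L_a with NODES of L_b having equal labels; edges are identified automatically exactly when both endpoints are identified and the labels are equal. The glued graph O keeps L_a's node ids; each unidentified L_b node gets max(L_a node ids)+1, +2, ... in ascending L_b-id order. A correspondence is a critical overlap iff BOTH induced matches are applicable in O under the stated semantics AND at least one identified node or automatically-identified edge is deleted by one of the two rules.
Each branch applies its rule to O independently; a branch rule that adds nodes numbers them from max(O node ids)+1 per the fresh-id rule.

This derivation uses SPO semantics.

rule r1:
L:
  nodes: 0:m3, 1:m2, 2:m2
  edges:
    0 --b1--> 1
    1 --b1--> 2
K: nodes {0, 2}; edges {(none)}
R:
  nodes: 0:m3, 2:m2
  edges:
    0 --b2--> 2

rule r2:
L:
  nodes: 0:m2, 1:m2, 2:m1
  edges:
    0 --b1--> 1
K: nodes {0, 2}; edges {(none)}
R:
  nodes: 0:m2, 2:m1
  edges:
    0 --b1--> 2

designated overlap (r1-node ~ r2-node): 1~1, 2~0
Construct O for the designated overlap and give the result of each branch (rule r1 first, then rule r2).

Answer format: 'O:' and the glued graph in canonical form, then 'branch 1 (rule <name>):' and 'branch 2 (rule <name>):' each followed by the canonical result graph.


O:
nodes: 0:m3, 1:m2, 2:m2, 3:m1
edges: (0,1,b1); (1,2,b1); (2,1,b1)
branch 1 (rule r1):
nodes: 0:m3, 2:m2, 3:m1
edges: (0,2,b2)
branch 2 (rule r2):
nodes: 0:m3, 2:m2, 3:m1
edges: (2,3,b1)


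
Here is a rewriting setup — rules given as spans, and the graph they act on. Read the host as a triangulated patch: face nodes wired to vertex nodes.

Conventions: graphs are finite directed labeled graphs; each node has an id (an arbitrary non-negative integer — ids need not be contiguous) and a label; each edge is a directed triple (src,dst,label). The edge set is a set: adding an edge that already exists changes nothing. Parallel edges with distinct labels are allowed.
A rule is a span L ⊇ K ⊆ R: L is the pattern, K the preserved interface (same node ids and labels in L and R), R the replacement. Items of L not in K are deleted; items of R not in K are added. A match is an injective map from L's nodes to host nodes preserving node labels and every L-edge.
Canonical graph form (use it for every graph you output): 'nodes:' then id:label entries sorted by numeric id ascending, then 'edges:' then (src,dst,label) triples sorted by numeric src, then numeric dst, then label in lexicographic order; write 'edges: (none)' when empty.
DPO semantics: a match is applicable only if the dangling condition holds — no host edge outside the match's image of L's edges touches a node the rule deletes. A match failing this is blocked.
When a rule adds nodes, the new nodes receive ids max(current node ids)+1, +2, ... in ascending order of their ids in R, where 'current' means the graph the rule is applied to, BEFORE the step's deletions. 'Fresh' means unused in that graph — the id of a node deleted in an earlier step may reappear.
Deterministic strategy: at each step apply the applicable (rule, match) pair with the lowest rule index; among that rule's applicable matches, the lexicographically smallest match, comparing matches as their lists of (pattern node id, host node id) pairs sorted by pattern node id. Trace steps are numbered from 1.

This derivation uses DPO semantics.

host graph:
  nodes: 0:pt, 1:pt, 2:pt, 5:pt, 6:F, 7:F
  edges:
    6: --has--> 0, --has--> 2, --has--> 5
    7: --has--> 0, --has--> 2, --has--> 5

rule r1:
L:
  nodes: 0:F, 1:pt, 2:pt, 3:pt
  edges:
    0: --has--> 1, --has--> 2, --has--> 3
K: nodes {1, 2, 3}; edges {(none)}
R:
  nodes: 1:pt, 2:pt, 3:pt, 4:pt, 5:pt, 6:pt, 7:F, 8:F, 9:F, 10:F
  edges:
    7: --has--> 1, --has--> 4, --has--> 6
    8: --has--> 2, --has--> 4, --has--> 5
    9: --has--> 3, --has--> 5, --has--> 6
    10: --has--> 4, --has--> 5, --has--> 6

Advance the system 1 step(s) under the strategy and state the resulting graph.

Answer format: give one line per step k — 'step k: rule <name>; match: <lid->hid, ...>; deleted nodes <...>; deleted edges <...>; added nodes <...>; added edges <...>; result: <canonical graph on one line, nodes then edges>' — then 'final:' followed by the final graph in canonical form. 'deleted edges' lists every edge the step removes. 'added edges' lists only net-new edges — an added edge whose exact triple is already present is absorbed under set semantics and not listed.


step 1: rule r1; match: 0->6, 1->0, 2->2, 3->5; deleted nodes 6; deleted edges (6,0,has); (6,2,has); (6,5,has); added nodes 8, 9, 10, 11, 12, 13, 14; added edges (11,0,has); (11,8,has); (11,10,has); (12,2,has); (12,8,has); (12,9,has); (13,5,has); (13,9,has); (13,10,has); (14,8,has); (14,9,has); (14,10,has); result: nodes: 0:pt, 1:pt, 2:pt, 5:pt, 7:F, 8:pt, 9:pt, 10:pt, 11:F, 12:F, 13:F, 14:F edges: (7,0,has); (7,2,has); (7,5,has); (11,0,has); (11,8,has); (11,10,has); (12,2,has); (12,8,has); (12,9,has); (13,5,has); (13,9,has); (13,10,has); (14,8,has); (14,9,has); (14,10,has)
final:
nodes: 0:pt, 1:pt, 2:pt, 5:pt, 7:F, 8:pt, 9:pt, 10:pt, 11:F, 12:F, 13:F, 14:F
edges: (7,0,has); (7,2,has); (7,5,has); (11,0,has); (11,8,has); (11,10,has); (12,2,has); (12,8,has); (12,9,has); (13,5,has); (13,9,has); (13,10,has); (14,8,has); (14,9,has); (14,10,has)


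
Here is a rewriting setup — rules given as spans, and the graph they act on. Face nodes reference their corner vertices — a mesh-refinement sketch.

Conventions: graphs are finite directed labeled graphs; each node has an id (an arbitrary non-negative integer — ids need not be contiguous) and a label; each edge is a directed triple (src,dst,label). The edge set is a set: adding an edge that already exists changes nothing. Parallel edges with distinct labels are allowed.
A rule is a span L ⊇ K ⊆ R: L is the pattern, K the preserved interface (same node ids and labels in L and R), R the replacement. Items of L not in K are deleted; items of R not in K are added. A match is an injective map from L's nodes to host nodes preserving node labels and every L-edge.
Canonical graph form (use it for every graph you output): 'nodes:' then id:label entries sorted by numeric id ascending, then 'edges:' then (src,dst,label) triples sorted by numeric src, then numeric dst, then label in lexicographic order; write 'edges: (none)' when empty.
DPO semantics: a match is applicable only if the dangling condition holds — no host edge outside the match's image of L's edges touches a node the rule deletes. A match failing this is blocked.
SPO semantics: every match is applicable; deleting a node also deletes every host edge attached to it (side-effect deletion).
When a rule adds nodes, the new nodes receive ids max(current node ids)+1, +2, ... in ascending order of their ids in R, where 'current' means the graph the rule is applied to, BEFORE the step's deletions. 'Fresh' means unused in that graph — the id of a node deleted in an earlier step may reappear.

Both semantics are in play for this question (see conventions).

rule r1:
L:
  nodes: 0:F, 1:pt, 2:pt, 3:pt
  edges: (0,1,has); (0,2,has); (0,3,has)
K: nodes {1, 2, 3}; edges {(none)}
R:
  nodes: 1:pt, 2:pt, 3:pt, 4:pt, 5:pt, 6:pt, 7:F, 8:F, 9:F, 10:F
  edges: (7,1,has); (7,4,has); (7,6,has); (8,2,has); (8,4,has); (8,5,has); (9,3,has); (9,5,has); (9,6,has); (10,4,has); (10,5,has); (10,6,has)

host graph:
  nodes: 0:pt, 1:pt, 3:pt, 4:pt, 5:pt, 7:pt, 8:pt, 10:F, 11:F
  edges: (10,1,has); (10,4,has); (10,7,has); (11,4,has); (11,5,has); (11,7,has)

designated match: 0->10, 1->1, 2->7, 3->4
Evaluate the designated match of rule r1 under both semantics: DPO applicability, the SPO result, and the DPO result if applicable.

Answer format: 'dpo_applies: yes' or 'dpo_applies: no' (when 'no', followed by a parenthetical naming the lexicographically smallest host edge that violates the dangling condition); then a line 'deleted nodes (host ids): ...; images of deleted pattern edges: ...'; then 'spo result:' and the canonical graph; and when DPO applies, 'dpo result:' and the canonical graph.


dpo_applies: yes
deleted nodes (host ids): 10; images of deleted pattern edges: (10,1,has); (10,4,has); (10,7,has)
spo result:
nodes: 0:pt, 1:pt, 3:pt, 4:pt, 5:pt, 7:pt, 8:pt, 11:F, 12:pt, 13:pt, 14:pt, 15:F, 16:F, 17:F, 18:F
edges: (11,4,has); (11,5,has); (11,7,has); (15,1,has); (15,12,has); (15,14,has); (16,7,has); (16,12,has); (16,13,has); (17,4,has); (17,13,has); (17,14,has); (18,12,has); (18,13,has); (18,14,has)
dpo result:
nodes: 0:pt, 1:pt, 3:pt, 4:pt, 5:pt, 7:pt, 8:pt, 11:F, 12:pt, 13:pt, 14:pt, 15:F, 16:F, 17:F, 18:F
edges: (11,4,has); (11,5,has); (11,7,has); (15,1,has); (15,12,has); (15,14,has); (16,7,has); (16,12,has); (16,13,has); (17,4,has); (17,13,has); (17,14,has); (18,12,has); (18,13,has); (18,14,has)


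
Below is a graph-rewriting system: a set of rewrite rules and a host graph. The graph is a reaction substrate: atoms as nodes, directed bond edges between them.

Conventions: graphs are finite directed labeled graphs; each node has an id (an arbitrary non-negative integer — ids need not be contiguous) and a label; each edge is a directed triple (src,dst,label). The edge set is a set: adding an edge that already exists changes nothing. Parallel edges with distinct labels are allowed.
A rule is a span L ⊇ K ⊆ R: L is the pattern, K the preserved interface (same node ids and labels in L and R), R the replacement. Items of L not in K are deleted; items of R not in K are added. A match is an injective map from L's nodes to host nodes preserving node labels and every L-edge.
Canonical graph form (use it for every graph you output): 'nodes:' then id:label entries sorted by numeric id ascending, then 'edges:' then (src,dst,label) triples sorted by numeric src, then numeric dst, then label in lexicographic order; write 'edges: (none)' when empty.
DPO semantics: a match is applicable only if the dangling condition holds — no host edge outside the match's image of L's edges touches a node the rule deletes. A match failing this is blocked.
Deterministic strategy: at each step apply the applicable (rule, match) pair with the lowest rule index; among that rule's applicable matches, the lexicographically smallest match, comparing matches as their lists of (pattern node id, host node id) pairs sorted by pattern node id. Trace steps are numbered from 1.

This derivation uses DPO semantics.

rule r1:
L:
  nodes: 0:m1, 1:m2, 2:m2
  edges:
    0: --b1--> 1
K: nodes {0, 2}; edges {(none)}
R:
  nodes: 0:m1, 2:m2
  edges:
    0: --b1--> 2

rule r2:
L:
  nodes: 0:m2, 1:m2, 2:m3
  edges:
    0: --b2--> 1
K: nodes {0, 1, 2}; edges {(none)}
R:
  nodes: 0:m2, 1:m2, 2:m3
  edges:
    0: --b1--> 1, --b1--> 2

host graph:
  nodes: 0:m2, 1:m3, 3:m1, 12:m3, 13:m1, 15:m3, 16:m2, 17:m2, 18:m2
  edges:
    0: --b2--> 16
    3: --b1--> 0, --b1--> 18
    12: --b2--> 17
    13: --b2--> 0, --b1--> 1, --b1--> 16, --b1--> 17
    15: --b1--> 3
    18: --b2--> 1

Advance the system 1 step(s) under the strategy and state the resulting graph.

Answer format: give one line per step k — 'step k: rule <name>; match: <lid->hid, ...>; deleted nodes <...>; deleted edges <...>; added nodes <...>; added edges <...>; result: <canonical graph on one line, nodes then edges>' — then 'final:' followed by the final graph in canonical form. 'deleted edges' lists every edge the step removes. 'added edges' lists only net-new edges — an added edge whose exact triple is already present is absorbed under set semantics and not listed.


step 1: rule r2; match: 0->0, 1->16, 2->1; deleted nodes (none); deleted edges (0,16,b2); added nodes (none); added edges (0,1,b1); (0,16,b1); result: nodes: 0:m2, 1:m3, 3:m1, 12:m3, 13:m1, 15:m3, 16:m2, 17:m2, 18:m2 edges: (0,1,b1); (0,16,b1); (3,0,b1); (3,18,b1); (12,17,b2); (13,0,b2); (13,1,b1); (13,16,b1); (13,17,b1); (15,3,b1); (18,1,b2)
final:
nodes: 0:m2, 1:m3, 3:m1, 12:m3, 13:m1, 15:m3, 16:m2, 17:m2, 18:m2
edges: (0,1,b1); (0,16,b1); (3,0,b1); (3,18,b1); (12,17,b2); (13,0,b2); (13,1,b1); (13,16,b1); (13,17,b1); (15,3,b1); (18,1,b2)


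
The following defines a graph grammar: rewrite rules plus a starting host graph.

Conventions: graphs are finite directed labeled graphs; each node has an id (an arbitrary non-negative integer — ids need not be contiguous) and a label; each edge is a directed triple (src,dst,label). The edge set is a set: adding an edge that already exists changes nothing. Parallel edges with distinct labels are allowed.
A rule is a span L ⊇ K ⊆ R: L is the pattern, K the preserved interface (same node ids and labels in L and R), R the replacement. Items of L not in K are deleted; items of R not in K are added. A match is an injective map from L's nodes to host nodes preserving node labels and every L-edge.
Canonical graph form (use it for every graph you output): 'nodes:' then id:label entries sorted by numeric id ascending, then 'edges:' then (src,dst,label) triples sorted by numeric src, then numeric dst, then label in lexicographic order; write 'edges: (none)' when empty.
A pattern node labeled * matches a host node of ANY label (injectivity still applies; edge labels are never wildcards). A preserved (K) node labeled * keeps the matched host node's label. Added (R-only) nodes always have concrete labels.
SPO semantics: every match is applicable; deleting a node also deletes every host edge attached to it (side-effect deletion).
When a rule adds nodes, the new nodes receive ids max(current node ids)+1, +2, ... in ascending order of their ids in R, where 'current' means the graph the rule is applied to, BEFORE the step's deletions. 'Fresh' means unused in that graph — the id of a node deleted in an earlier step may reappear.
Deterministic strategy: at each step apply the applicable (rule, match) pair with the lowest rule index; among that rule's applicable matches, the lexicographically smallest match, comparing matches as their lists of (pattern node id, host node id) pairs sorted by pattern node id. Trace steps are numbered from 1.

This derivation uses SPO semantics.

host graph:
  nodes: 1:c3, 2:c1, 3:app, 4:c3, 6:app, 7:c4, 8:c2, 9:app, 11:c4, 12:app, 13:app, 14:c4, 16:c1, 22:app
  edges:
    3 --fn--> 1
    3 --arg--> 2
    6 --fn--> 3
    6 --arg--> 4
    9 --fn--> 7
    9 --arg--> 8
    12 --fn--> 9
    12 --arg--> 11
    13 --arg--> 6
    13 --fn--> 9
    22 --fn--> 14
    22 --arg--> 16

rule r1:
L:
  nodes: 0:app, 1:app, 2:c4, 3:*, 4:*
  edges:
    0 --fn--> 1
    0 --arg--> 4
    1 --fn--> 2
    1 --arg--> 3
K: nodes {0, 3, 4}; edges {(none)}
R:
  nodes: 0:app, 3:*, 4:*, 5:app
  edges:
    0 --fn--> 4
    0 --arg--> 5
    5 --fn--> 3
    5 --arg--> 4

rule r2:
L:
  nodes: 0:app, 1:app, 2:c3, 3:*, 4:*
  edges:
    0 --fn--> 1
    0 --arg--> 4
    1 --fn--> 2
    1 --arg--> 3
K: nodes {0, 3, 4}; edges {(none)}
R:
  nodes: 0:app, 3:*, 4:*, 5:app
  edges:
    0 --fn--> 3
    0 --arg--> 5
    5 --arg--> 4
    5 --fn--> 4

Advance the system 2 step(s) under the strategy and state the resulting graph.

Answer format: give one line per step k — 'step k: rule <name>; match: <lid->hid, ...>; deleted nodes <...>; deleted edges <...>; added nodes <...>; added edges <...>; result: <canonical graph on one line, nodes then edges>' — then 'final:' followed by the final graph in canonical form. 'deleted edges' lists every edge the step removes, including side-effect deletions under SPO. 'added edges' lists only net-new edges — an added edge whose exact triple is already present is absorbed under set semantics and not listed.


step 1: rule r1; match: 0->12, 1->9, 2->7, 3->8, 4->11; deleted nodes 7, 9; deleted edges (9,7,fn); (9,8,arg); (12,9,fn); (12,11,arg); (13,9,fn); added nodes 23; added edges (12,11,fn); (12,23,arg); (23,8,fn); (23,11,arg); result: nodes: 1:c3, 2:c1, 3:app, 4:c3, 6:app, 8:c2, 11:c4, 12:app, 13:app, 14:c4, 16:c1, 22:app, 23:app edges: (3,1,fn); (3,2,arg); (6,3,fn); (6,4,arg); (12,11,fn); (12,23,arg); (13,6,arg); (22,14,fn); (22,16,arg); (23,8,fn); (23,11,arg)
step 2: rule r2; match: 0->6, 1->3, 2->1, 3->2, 4->4; deleted nodes 1, 3; deleted edges (3,1,fn); (3,2,arg); (6,3,fn); (6,4,arg); added nodes 24; added edges (6,2,fn); (6,24,arg); (24,4,arg); (24,4,fn); result: nodes: 2:c1, 4:c3, 6:app, 8:c2, 11:c4, 12:app, 13:app, 14:c4, 16:c1, 22:app, 23:app, 24:app edges: (6,2,fn); (6,24,arg); (12,11,fn); (12,23,arg); (13,6,arg); (22,14,fn); (22,16,arg); (23,8,fn); (23,11,arg); (24,4,arg); (24,4,fn)
final:
nodes: 2:c1, 4:c3, 6:app, 8:c2, 11:c4, 12:app, 13:app, 14:c4, 16:c1, 22:app, 23:app, 24:app
edges: (6,2,fn); (6,24,arg); (12,11,fn); (12,23,arg); (13,6,arg); (22,14,fn); (22,16,arg); (23,8,fn); (23,11,arg); (24,4,arg); (24,4,fn)


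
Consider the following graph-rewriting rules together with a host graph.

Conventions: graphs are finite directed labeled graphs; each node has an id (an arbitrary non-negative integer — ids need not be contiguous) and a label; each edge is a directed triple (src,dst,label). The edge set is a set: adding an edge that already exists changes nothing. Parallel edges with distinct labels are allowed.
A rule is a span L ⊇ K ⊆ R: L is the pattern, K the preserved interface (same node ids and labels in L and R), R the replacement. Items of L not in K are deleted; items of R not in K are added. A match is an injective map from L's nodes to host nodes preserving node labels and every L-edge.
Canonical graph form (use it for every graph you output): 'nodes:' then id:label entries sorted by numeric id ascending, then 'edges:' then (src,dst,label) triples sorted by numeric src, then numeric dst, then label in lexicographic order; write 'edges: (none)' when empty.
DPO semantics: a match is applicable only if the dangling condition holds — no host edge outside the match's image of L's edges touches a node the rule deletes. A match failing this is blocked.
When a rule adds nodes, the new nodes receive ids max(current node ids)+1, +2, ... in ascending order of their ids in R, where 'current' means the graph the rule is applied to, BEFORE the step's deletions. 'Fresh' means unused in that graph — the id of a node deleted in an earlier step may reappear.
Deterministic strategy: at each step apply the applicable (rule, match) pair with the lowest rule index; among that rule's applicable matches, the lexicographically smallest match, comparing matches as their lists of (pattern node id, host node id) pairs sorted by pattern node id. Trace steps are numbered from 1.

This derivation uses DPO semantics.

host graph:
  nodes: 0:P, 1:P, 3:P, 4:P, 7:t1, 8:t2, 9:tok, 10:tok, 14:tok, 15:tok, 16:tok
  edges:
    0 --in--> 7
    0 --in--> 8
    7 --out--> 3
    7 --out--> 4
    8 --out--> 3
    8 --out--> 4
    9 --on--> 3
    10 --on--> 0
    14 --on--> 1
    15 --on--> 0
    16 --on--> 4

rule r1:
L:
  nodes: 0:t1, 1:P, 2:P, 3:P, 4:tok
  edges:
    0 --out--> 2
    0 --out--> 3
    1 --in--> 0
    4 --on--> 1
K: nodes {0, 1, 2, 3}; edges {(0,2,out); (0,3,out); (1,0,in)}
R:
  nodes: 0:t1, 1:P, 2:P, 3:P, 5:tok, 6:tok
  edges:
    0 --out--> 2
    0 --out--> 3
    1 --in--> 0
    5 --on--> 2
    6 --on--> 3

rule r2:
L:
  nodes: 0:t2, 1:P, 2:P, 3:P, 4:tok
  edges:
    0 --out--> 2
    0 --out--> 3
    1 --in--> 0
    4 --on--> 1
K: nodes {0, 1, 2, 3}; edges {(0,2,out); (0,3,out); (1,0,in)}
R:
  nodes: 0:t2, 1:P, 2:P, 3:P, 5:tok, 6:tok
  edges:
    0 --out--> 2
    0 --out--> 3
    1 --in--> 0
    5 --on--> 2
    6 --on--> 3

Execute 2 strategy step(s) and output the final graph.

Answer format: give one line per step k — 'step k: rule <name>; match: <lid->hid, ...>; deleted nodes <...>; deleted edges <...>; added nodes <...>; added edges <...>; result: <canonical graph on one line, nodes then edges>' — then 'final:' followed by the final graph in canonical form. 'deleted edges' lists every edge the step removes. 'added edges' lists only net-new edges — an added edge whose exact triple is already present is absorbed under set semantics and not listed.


step 1: rule r1; match: 0->7, 1->0, 2->3, 3->4, 4->10; deleted nodes 10; deleted edges (10,0,on); added nodes 17, 18; added edges (17,3,on); (18,4,on); result: nodes: 0:P, 1:P, 3:P, 4:P, 7:t1, 8:t2, 9:tok, 14:tok, 15:tok, 16:tok, 17:tok, 18:tok edges: (0,7,in); (0,8,in); (7,3,out); (7,4,out); (8,3,out); (8,4,out); (9,3,on); (14,1,on); (15,0,on); (16,4,on); (17,3,on); (18,4,on)
step 2: rule r1; match: 0->7, 1->0, 2->3, 3->4, 4->15; deleted nodes 15; deleted edges (15,0,on); added nodes 19, 20; added edges (19,3,on); (20,4,on); result: nodes: 0:P, 1:P, 3:P, 4:P, 7:t1, 8:t2, 9:tok, 14:tok, 16:tok, 17:tok, 18:tok, 19:tok, 20:tok edges: (0,7,in); (0,8,in); (7,3,out); (7,4,out); (8,3,out); (8,4,out); (9,3,on); (14,1,on); (16,4,on); (17,3,on); (18,4,on); (19,3,on); (20,4,on)
final:
nodes: 0:P, 1:P, 3:P, 4:P, 7:t1, 8:t2, 9:tok, 14:tok, 16:tok, 17:tok, 18:tok, 19:tok, 20:tok
edges: (0,7,in); (0,8,in); (7,3,out); (7,4,out); (8,3,out); (8,4,out); (9,3,on); (14,1,on); (16,4,on); (17,3,on); (18,4,on); (19,3,on); (20,4,on)


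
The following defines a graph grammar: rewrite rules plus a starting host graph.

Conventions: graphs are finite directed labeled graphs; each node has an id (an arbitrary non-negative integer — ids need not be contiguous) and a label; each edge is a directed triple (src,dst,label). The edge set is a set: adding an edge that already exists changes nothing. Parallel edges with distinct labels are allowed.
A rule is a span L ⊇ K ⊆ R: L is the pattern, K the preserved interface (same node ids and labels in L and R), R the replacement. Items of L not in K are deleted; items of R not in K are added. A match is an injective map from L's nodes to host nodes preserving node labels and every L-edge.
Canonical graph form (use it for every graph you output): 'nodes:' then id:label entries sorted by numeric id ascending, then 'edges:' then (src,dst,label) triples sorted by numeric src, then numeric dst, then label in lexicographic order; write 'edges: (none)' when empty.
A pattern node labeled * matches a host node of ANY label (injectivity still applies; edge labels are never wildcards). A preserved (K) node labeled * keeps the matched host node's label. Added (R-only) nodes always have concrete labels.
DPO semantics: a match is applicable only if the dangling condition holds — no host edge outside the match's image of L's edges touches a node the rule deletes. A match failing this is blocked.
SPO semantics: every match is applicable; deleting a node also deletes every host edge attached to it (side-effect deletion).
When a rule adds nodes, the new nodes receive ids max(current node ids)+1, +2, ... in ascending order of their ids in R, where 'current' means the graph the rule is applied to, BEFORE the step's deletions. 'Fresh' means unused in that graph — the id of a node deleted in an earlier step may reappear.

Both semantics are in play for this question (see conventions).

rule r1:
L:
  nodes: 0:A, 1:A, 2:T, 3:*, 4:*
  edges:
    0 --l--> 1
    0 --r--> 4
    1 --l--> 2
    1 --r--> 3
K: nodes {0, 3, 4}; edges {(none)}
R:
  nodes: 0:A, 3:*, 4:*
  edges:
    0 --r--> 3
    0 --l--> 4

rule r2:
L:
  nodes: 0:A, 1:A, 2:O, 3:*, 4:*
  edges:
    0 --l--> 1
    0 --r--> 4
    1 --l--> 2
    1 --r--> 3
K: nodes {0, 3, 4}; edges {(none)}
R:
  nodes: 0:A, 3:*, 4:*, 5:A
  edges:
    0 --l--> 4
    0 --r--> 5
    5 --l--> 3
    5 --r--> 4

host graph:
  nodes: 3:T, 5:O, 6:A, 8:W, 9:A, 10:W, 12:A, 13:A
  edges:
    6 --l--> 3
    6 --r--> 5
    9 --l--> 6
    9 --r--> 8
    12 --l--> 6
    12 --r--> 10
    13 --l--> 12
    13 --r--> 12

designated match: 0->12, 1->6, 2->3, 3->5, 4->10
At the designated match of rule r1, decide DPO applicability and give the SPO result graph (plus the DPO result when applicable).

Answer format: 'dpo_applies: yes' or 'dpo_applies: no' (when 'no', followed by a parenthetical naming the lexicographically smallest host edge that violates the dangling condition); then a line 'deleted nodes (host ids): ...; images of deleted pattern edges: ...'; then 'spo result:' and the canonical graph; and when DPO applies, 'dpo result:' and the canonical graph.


dpo_applies: no
(the rule deletes node 6, which keeps host edge (9,6,l) outside the match image — the dangling condition fails, DPO blocks; SPO proceeds and side-deletes such edges)
deleted nodes (host ids): 3, 6; images of deleted pattern edges: (6,3,l); (6,5,r); (12,6,l); (12,10,r)
spo result:
nodes: 5:O, 8:W, 9:A, 10:W, 12:A, 13:A
edges: (9,8,r); (12,5,r); (12,10,l); (13,12,l); (13,12,r)


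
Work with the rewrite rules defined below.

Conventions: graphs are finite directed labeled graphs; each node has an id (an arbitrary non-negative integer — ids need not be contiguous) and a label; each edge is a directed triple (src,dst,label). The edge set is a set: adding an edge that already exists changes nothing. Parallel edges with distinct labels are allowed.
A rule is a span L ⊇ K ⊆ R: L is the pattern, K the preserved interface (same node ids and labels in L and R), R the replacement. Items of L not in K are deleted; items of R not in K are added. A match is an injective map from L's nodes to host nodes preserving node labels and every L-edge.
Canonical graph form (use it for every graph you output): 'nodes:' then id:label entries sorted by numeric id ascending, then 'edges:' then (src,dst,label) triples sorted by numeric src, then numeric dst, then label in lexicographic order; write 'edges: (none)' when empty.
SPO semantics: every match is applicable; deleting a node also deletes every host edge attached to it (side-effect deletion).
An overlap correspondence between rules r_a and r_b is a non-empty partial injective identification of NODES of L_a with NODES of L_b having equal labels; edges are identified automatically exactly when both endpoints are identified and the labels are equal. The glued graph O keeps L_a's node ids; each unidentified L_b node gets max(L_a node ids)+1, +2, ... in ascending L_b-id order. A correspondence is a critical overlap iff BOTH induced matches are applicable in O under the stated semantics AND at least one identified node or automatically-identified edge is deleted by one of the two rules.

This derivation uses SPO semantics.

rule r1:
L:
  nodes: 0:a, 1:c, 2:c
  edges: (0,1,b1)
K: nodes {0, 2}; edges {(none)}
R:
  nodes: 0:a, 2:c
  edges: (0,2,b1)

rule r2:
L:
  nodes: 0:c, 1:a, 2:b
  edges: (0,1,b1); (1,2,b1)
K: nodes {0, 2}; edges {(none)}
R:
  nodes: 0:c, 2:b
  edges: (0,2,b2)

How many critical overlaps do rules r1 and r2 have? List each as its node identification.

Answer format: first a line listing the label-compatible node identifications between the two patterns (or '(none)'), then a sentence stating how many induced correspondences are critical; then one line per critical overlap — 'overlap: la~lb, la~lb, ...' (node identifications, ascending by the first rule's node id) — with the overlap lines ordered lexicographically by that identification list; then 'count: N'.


label-compatible node identifications between L(r1) and L(r2): 0~1, 1~0, 2~0
4 of the induced correspondences are critical overlaps of r1 and r2.
overlap: 0~1
overlap: 0~1, 1~0
overlap: 0~1, 2~0
overlap: 1~0
count: 4
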